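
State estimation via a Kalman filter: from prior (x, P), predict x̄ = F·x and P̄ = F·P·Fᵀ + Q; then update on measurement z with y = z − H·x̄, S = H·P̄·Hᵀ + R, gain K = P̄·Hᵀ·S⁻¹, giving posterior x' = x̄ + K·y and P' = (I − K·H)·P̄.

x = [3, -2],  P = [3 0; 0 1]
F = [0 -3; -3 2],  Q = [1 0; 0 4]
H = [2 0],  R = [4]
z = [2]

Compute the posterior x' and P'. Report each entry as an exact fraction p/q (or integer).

x̄ = F·x = [6, -13]
P̄ = F·P·Fᵀ + Q = [10 -6; -6 35]
y = z − H·x̄ = [-10]
S = H·P̄·Hᵀ + R = [44]
K = P̄·Hᵀ·S⁻¹ = [5/11; -3/11]
x' = x̄ + K·y = [16/11, -113/11]
P' = (I − K·H)·P̄ = [10/11 -6/11; -6/11 349/11]

x' = [16/11, -113/11]
P' = [10/11 -6/11; -6/11 349/11]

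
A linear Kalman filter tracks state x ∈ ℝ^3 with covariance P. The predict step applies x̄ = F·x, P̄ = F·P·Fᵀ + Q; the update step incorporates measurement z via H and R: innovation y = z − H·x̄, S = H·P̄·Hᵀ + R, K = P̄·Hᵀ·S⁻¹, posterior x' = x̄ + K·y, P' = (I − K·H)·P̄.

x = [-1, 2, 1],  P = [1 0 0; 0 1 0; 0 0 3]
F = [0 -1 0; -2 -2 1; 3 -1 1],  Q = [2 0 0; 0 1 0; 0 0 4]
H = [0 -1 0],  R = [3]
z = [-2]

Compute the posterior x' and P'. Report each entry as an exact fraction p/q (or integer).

x' = [-8/5, 7/5, -21/5]
P' = [41/15 2/5 17/15; 2/5 12/5 -1/5; 17/15 -1/5 254/15]

x̄ = F·x = [-2, -1, -4]
P̄ = F·P·Fᵀ + Q = [3 2 1; 2 12 -1; 1 -1 17]
y = z − H·x̄ = [-3]
S = H·P̄·Hᵀ + R = [15]
K = P̄·Hᵀ·S⁻¹ = [-2/15; -4/5; 1/15]
x' = x̄ + K·y = [-8/5, 7/5, -21/5]
P' = (I − K·H)·P̄ = [41/15 2/5 17/15; 2/5 12/5 -1/5; 17/15 -1/5 254/15]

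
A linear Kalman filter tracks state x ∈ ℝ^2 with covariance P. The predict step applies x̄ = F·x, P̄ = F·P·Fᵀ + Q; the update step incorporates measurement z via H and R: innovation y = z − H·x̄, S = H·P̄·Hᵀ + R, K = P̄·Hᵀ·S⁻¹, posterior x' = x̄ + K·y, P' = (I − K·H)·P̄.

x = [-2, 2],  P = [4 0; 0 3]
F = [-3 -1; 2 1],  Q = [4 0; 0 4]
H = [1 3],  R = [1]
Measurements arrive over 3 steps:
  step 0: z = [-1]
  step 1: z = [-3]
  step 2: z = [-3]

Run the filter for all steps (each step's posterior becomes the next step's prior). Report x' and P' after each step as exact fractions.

step 0: x' = [318/89, -136/89], P' = [2383/89 -807/89; -807/89 283/89]
step 1: x' = [713/8272, -16703/16544], P' = [219375/4136 -148649/8272; -148649/8272 102527/16544]
step 2: x' = [10713161/5418336, -2994185/1806112], P' = [320549671/5418336 -36212263/1806112; -36212263/1806112 12469365/1806112]

step 0: x̄ = F·x = [4, -2]
step 0: P̄ = F·P·Fᵀ + Q = [43 -27; -27 23]
step 0: y = z − H·x̄ = [1]
step 0: S = H·P̄·Hᵀ + R = [89]
step 0: K = P̄·Hᵀ·S⁻¹ = [-38/89; 42/89]
step 0: x' = x̄ + K·y = [318/89, -136/89]
step 0: P' = (I − K·H)·P̄ = [2383/89 -807/89; -807/89 283/89]
step 1: x̄ = F·x = [-818/89, 500/89]
step 1: P̄ = F·P·Fᵀ + Q = [17244/89 -10546/89; -10546/89 6943/89]
step 1: y = z − H·x̄ = [-949/89]
step 1: S = H·P̄·Hᵀ + R = [16544/89]
step 1: K = P̄·Hᵀ·S⁻¹ = [-7197/8272; 10283/16544]
step 1: x' = x̄ + K·y = [713/8272, -16703/16544]
step 1: P' = (I − K·H)·P̄ = [219375/4136 -148649/8272; -148649/8272 102527/16544]
step 2: x̄ = F·x = [12425/16544, -13851/16544]
step 2: P̄ = F·P·Fᵀ + Q = [6282415/16544 -3881037/16544; -3881037/16544 2489511/16544]
step 2: y = z − H·x̄ = [-233/188]
step 2: S = H·P̄·Hᵀ + R = [15393/47]
step 2: K = P̄·Hᵀ·S⁻¹ = [-60917/61572; 13589/20524]
step 2: x' = x̄ + K·y = [10713161/5418336, -2994185/1806112]
step 2: P' = (I − K·H)·P̄ = [320549671/5418336 -36212263/1806112; -36212263/1806112 12469365/1806112]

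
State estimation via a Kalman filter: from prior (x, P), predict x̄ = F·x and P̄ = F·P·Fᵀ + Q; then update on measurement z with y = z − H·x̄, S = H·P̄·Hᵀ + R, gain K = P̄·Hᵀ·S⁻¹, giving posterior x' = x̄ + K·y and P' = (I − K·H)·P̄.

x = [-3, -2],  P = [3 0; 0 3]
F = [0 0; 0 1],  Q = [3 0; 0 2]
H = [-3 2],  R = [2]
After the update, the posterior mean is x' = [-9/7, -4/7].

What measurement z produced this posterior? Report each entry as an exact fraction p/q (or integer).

z = [3]

x̄ = F·x = [0, -2]
P̄ = F·P·Fᵀ + Q = [3 0; 0 5]
S = H·P̄·Hᵀ + R = [49]
K = P̄·Hᵀ·S⁻¹ = [-9/49; 10/49]
x' − x̄ = [-9/7, 10/7] = K·y
y = (KᵀK)⁻¹·Kᵀ·(x' − x̄) = [7]
z = y + H·x̄ = [7] + [-4] = [3]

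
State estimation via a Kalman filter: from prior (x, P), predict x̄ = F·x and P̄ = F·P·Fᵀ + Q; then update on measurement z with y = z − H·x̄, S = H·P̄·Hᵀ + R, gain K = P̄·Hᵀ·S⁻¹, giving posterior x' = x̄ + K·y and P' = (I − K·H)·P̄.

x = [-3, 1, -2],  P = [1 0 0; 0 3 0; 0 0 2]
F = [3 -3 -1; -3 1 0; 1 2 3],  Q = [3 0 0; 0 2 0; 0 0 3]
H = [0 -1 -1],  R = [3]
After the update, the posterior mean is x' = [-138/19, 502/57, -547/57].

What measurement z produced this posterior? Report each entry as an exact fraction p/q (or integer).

x̄ = F·x = [-10, 10, -7]
P̄ = F·P·Fᵀ + Q = [41 -18 -21; -18 14 3; -21 3 34]
S = H·P̄·Hᵀ + R = [57]
K = P̄·Hᵀ·S⁻¹ = [13/19; -17/57; -37/57]
x' − x̄ = [52/19, -68/57, -148/57] = K·y
y = (KᵀK)⁻¹·Kᵀ·(x' − x̄) = [4]
z = y + H·x̄ = [4] + [-3] = [1]

z = [1]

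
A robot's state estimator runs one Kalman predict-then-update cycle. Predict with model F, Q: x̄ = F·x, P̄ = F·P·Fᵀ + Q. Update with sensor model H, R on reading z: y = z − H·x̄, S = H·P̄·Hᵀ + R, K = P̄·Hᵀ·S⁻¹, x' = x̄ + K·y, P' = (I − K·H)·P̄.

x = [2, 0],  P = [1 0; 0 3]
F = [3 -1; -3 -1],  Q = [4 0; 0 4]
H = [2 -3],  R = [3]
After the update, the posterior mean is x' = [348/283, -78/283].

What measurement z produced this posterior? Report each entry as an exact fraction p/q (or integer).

z = [3]

x̄ = F·x = [6, -6]
P̄ = F·P·Fᵀ + Q = [16 -6; -6 16]
S = H·P̄·Hᵀ + R = [283]
K = P̄·Hᵀ·S⁻¹ = [50/283; -60/283]
x' − x̄ = [-1350/283, 1620/283] = K·y
y = (KᵀK)⁻¹·Kᵀ·(x' − x̄) = [-27]
z = y + H·x̄ = [-27] + [30] = [3]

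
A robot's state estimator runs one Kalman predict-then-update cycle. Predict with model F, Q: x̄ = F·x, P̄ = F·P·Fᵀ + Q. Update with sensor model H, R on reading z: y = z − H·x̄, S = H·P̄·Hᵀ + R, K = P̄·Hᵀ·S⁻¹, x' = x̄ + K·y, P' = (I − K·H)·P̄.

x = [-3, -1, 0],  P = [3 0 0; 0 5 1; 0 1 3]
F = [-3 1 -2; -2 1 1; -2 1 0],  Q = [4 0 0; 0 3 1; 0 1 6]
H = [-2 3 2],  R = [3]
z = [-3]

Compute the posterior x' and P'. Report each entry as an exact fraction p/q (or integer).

x̄ = F·x = [8, 5, 5]
P̄ = F·P·Fᵀ + Q = [44 16 21; 16 25 19; 21 19 23]
y = z − H·x̄ = [-12]
S = H·P̄·Hᵀ + R = [364]
K = P̄·Hᵀ·S⁻¹ = [1/182; 81/364; 61/364]
x' = x̄ + K·y = [722/91, 212/91, 272/91]
P' = (I − K·H)·P̄ = [4003/91 2831/182 3761/182; 2831/182 2539/364 1975/364; 3761/182 1975/364 4651/364]

x' = [722/91, 212/91, 272/91]
P' = [4003/91 2831/182 3761/182; 2831/182 2539/364 1975/364; 3761/182 1975/364 4651/364]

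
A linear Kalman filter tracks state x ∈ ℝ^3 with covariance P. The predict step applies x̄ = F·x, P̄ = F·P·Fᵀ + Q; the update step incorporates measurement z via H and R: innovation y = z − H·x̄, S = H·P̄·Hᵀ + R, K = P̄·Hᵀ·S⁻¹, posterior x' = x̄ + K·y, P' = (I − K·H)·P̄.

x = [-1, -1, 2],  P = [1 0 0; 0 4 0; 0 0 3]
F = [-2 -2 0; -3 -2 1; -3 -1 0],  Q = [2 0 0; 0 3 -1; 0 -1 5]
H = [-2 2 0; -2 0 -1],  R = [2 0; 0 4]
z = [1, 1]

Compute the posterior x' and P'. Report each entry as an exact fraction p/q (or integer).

x̄ = F·x = [4, 7, 4]
P̄ = F·P·Fᵀ + Q = [22 22 14; 22 31 16; 14 16 18]
y = z − H·x̄ = [-5, 13]
S = H·P̄·Hᵀ + R = [38 -4; -4 166]
K = P̄·Hᵀ·S⁻¹ = [-58/1573 -551/1573; 687/1573 -552/1573; 120/1573 -433/1573]
x' = x̄ + K·y = [-581/1573, 400/1573, 63/1573]
P' = (I − K·H)·P̄ = [2648/1573 2590/1573 -3092/1573; 2590/1573 3277/1573 -2972/1573; -3092/1573 -2972/1573 7916/1573]

x' = [-581/1573, 400/1573, 63/1573]
P' = [2648/1573 2590/1573 -3092/1573; 2590/1573 3277/1573 -2972/1573; -3092/1573 -2972/1573 7916/1573]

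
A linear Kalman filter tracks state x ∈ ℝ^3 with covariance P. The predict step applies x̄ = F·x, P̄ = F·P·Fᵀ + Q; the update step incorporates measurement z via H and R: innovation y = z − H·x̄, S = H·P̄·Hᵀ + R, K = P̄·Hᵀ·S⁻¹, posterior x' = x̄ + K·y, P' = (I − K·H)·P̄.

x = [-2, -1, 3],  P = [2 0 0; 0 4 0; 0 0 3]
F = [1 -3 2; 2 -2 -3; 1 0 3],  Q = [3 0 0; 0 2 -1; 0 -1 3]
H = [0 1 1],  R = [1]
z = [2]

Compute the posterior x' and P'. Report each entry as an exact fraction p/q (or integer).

x' = [223/19, -122/19, 157/19]
P' = [557/19 -245/19 260/19; -245/19 1173/38 -572/19; 260/19 -572/19 576/19]

x̄ = F·x = [7, -11, 7]
P̄ = F·P·Fᵀ + Q = [53 10 20; 10 53 -24; 20 -24 32]
y = z − H·x̄ = [6]
S = H·P̄·Hᵀ + R = [38]
K = P̄·Hᵀ·S⁻¹ = [15/19; 29/38; 4/19]
x' = x̄ + K·y = [223/19, -122/19, 157/19]
P' = (I − K·H)·P̄ = [557/19 -245/19 260/19; -245/19 1173/38 -572/19; 260/19 -572/19 576/19]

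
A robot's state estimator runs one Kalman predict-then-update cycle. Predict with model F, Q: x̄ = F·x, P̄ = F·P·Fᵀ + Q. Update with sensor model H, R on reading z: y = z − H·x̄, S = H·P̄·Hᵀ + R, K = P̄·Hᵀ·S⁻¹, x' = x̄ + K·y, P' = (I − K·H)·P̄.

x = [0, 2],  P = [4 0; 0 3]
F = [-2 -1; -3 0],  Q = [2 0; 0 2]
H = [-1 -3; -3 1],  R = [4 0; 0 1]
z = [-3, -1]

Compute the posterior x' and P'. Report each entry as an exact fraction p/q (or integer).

x' = [4397/7681, 19402/23043]
P' = [990/7681 698/7681; 698/7681 8366/23043]

x̄ = F·x = [-2, 0]
P̄ = F·P·Fᵀ + Q = [21 24; 24 38]
y = z − H·x̄ = [-5, -7]
S = H·P̄·Hᵀ + R = [511 141; 141 84]
K = P̄·Hᵀ·S⁻¹ = [-771/7681 -2272/7681; -2266/7681 2084/23043]
x' = x̄ + K·y = [4397/7681, 19402/23043]
P' = (I − K·H)·P̄ = [990/7681 698/7681; 698/7681 8366/23043]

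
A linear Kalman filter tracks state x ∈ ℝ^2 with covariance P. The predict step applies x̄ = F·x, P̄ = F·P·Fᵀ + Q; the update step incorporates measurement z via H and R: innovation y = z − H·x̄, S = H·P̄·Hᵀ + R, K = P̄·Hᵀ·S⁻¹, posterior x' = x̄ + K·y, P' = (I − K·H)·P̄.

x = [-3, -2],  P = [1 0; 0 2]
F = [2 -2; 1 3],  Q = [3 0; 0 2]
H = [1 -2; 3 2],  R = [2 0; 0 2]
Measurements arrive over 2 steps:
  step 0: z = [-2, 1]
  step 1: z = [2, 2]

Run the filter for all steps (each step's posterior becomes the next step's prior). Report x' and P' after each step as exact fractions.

step 0: x̄ = F·x = [-2, -9]
step 0: P̄ = F·P·Fᵀ + Q = [15 -10; -10 21]
step 0: y = z − H·x̄ = [-18, 25]
step 0: S = H·P̄·Hᵀ + R = [141 1; 1 101]
step 0: K = P̄·Hᵀ·S⁻¹ = [351/1424 349/1424; -329/890 109/890]
step 0: x' = x̄ + K·y = [-441/1424, 637/890]
step 0: P' = (I − K·H)·P̄ = [175/712 -11/89; -11/89 137/445]
step 1: x̄ = F·x = [-7301/3560, 147/80]
step 1: P̄ = F·P·Fᵀ + Q = [5521/890 -37/20; -37/20 171/40]
step 1: y = z − H·x̄ = [3438/445, 797/178]
step 1: S = H·P̄·Hᵀ + R = [14553/445 793/89; 793/89 4693/89]
step 1: K = P̄·Hᵀ·S⁻¹ = [1666/7039 22215/91507; -19687/56312 84895/732056]
step 1: x' = x̄ + K·y = [633025/732056, -126005/366028]
step 1: P' = (I − K·H)·P̄ = [43873/183014 -42759/366028; -42759/366028 53293/183014]

step 0: x' = [-441/1424, 637/890], P' = [175/712 -11/89; -11/89 137/445]
step 1: x' = [633025/732056, -126005/366028], P' = [43873/183014 -42759/366028; -42759/366028 53293/183014]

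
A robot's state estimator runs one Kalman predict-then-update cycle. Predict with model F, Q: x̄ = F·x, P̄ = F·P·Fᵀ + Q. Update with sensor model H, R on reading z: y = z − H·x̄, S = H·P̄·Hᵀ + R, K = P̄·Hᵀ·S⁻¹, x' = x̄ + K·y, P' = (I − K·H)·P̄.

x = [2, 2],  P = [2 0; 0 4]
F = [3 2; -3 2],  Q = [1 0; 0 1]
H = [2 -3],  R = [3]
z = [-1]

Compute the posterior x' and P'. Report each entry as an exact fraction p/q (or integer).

x̄ = F·x = [10, -2]
P̄ = F·P·Fᵀ + Q = [35 -2; -2 35]
y = z − H·x̄ = [-27]
S = H·P̄·Hᵀ + R = [482]
K = P̄·Hᵀ·S⁻¹ = [38/241; -109/482]
x' = x̄ + K·y = [1384/241, 1979/482]
P' = (I − K·H)·P̄ = [5547/241 3660/241; 3660/241 4989/482]

x' = [1384/241, 1979/482]
P' = [5547/241 3660/241; 3660/241 4989/482]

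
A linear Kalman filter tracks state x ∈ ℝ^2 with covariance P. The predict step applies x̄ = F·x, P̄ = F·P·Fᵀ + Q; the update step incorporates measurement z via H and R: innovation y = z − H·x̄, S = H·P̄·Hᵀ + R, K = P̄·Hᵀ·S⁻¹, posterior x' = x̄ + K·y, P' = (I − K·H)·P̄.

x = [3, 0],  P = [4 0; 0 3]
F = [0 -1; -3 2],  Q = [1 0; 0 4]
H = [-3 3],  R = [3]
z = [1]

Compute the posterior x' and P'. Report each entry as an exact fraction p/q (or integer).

x' = [-56/41, -221/205]
P' = [104/41 102/41; 102/41 568/205]

x̄ = F·x = [0, -9]
P̄ = F·P·Fᵀ + Q = [4 -6; -6 52]
y = z − H·x̄ = [28]
S = H·P̄·Hᵀ + R = [615]
K = P̄·Hᵀ·S⁻¹ = [-2/41; 58/205]
x' = x̄ + K·y = [-56/41, -221/205]
P' = (I − K·H)·P̄ = [104/41 102/41; 102/41 568/205]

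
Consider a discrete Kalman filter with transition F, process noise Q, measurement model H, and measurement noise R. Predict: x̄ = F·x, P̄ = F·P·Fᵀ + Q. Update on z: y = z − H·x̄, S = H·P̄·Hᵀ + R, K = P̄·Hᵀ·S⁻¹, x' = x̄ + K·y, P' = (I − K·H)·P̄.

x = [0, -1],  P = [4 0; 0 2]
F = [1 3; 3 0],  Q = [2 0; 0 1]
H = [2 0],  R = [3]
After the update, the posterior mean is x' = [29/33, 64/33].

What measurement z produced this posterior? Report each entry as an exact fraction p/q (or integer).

x̄ = F·x = [-3, 0]
P̄ = F·P·Fᵀ + Q = [24 12; 12 37]
S = H·P̄·Hᵀ + R = [99]
K = P̄·Hᵀ·S⁻¹ = [16/33; 8/33]
x' − x̄ = [128/33, 64/33] = K·y
y = (KᵀK)⁻¹·Kᵀ·(x' − x̄) = [8]
z = y + H·x̄ = [8] + [-6] = [2]

z = [2]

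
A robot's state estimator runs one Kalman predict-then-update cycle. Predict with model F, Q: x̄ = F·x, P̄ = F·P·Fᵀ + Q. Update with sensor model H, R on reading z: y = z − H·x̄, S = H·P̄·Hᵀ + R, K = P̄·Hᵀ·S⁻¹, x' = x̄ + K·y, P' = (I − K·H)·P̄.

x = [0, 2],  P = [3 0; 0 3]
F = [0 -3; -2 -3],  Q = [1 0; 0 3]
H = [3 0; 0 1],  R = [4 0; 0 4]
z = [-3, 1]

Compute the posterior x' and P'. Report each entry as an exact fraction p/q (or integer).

x' = [-5379/5215, 2907/5215]
P' = [2236/5215 432/5215; 432/5215 16764/5215]

x̄ = F·x = [-6, -6]
P̄ = F·P·Fᵀ + Q = [28 27; 27 42]
y = z − H·x̄ = [15, 7]
S = H·P̄·Hᵀ + R = [256 81; 81 46]
K = P̄·Hᵀ·S⁻¹ = [1677/5215 108/5215; 324/5215 4191/5215]
x' = x̄ + K·y = [-5379/5215, 2907/5215]
P' = (I − K·H)·P̄ = [2236/5215 432/5215; 432/5215 16764/5215]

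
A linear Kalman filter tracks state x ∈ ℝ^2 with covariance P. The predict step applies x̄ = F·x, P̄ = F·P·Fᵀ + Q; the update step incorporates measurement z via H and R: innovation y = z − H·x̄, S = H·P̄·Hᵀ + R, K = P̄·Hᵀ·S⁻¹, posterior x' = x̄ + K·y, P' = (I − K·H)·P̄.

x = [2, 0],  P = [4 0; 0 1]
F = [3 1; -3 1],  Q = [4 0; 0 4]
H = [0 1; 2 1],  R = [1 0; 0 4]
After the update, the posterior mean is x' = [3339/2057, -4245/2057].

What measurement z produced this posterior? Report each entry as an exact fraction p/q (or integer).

x̄ = F·x = [6, -6]
P̄ = F·P·Fᵀ + Q = [41 -35; -35 41]
S = H·P̄·Hᵀ + R = [42 -29; -29 69]
K = P̄·Hᵀ·S⁻¹ = [-1052/2057 959/2057; 1988/2057 -29/2057]
x' − x̄ = [-9003/2057, 8097/2057] = K·y
y = (KᵀK)⁻¹·Kᵀ·(x' − x̄) = [4, -5]
z = y + H·x̄ = [4, -5] + [-6, 6] = [-2, 1]

z = [-2, 1]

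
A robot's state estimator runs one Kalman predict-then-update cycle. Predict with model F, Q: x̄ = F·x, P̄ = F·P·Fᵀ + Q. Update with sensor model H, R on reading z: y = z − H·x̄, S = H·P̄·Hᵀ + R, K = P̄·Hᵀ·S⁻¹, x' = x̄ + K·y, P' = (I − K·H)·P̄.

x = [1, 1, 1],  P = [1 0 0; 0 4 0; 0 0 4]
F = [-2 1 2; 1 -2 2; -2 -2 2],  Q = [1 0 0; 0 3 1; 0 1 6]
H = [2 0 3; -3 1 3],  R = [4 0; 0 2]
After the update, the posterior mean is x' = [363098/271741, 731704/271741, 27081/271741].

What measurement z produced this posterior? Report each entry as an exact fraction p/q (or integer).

z = [3, -1]

x̄ = F·x = [1, 1, -2]
P̄ = F·P·Fᵀ + Q = [25 6 12; 6 36 31; 12 31 42]
S = H·P̄·Hᵀ + R = [626 297; 297 575]
K = P̄·Hᵀ·S⁻¹ = [59251/271741 -46200/271741; 27408/271741 38301/271741; 50313/271741 31196/271741]
x' − x̄ = [91357/271741, 459963/271741, 570563/271741] = K·y
y = (KᵀK)⁻¹·Kᵀ·(x' − x̄) = [7, 7]
z = y + H·x̄ = [7, 7] + [-4, -8] = [3, -1]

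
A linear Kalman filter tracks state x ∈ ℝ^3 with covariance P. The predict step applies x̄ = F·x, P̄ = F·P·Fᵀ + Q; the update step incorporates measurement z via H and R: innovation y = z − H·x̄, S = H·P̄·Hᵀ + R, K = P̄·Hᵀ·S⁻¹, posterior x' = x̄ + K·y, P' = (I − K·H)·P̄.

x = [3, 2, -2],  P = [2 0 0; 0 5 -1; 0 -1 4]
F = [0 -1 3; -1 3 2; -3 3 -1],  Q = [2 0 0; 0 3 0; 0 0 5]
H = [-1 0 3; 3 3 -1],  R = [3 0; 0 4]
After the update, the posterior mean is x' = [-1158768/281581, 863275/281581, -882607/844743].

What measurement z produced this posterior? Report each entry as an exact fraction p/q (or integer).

z = [1, -2]

x̄ = F·x = [-8, -1, -1]
P̄ = F·P·Fᵀ + Q = [49 2 -37; 2 54 40; -37 40 78]
S = H·P̄·Hᵀ + R = [976 -397; -397 1027]
K = P̄·Hᵀ·S⁻¹ = [-29630/281581 40640/281581; 57334/281581 57258/281581; 250924/844743 40243/844743]
x' − x̄ = [1093880/281581, 1144856/281581, -37864/844743] = K·y
y = (KᵀK)⁻¹·Kᵀ·(x' − x̄) = [-4, 24]
z = y + H·x̄ = [-4, 24] + [5, -26] = [1, -2]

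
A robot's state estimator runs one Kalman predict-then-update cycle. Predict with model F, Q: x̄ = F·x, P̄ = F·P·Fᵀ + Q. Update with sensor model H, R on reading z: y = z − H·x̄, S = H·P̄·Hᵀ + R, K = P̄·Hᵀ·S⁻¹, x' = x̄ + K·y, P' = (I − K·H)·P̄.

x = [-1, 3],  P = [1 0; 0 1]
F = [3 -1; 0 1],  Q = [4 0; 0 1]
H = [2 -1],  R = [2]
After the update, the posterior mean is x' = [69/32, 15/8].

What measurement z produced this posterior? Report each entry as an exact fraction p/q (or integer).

x̄ = F·x = [-6, 3]
P̄ = F·P·Fᵀ + Q = [14 -1; -1 2]
S = H·P̄·Hᵀ + R = [64]
K = P̄·Hᵀ·S⁻¹ = [29/64; -1/16]
x' − x̄ = [261/32, -9/8] = K·y
y = (KᵀK)⁻¹·Kᵀ·(x' − x̄) = [18]
z = y + H·x̄ = [18] + [-15] = [3]

z = [3]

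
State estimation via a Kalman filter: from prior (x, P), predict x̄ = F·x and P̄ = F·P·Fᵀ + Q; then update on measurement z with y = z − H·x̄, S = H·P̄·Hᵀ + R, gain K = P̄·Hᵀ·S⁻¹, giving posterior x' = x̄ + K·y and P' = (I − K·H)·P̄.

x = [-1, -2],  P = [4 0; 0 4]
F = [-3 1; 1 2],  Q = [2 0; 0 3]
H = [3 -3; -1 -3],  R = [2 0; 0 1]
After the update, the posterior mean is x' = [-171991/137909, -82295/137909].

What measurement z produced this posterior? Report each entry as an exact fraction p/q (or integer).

x̄ = F·x = [1, -5]
P̄ = F·P·Fᵀ + Q = [42 -4; -4 23]
S = H·P̄·Hᵀ + R = [659 105; 105 226]
K = P̄·Hᵀ·S⁻¹ = [34338/137909 -34260/137909; -11481/137909 -34330/137909]
x' − x̄ = [-309900/137909, 607250/137909] = K·y
y = (KᵀK)⁻¹·Kᵀ·(x' − x̄) = [-20, -11]
z = y + H·x̄ = [-20, -11] + [18, 14] = [-2, 3]

z = [-2, 3]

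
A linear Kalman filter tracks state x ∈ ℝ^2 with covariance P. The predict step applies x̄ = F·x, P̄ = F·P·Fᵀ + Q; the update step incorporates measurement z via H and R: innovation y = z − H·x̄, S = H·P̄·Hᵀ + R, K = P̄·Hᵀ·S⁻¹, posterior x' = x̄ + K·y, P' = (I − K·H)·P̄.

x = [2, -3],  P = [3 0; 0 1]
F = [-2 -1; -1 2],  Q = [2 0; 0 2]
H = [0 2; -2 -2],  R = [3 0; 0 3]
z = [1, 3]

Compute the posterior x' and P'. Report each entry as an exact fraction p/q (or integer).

x' = [-2191/2405, -968/2405]
P' = [2991/2405 -1392/2405; -1392/2405 1509/2405]

x̄ = F·x = [-1, -8]
P̄ = F·P·Fᵀ + Q = [15 4; 4 9]
y = z − H·x̄ = [17, -15]
S = H·P̄·Hᵀ + R = [39 -52; -52 131]
K = P̄·Hᵀ·S⁻¹ = [-928/2405 -82/185; 1006/2405 -6/185]
x' = x̄ + K·y = [-2191/2405, -968/2405]
P' = (I − K·H)·P̄ = [2991/2405 -1392/2405; -1392/2405 1509/2405]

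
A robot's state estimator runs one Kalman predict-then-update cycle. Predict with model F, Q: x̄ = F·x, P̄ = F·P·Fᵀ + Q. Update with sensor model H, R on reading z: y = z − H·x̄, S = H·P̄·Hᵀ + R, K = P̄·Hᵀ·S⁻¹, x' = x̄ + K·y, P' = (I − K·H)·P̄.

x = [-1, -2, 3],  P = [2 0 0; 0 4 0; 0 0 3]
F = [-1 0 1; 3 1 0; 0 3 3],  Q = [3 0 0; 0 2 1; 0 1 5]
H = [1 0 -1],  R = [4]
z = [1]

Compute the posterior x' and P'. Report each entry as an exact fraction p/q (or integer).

x' = [4, -5, 3]
P' = [495/62 -391/62 499/62; -391/62 1127/62 -315/62; 499/62 -315/62 735/62]

x̄ = F·x = [4, -5, 3]
P̄ = F·P·Fᵀ + Q = [8 -6 9; -6 24 13; 9 13 68]
y = z − H·x̄ = [0]
S = H·P̄·Hᵀ + R = [62]
K = P̄·Hᵀ·S⁻¹ = [-1/62; -19/62; -59/62]
x' = x̄ + K·y = [4, -5, 3]
P' = (I − K·H)·P̄ = [495/62 -391/62 499/62; -391/62 1127/62 -315/62; 499/62 -315/62 735/62]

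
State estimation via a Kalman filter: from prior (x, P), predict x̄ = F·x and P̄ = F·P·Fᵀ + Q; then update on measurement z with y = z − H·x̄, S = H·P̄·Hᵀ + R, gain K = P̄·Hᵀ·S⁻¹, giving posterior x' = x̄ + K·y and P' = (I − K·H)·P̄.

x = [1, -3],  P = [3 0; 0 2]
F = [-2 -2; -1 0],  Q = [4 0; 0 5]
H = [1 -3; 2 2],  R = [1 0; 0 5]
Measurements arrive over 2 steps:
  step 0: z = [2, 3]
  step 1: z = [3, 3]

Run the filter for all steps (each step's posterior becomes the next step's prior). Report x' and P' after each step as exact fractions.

step 0: x' = [17818/10465, -1363/10465], P' = [7764/10465 1746/10465; 1746/10465 1444/10465]
step 1: x' = [5198666/3525065, -3315307/7050130], P' = [12419812/17625325 2783668/17625325; 2783668/17625325 4777729/35250650]

step 0: x̄ = F·x = [4, -1]
step 0: P̄ = F·P·Fᵀ + Q = [24 6; 6 8]
step 0: y = z − H·x̄ = [-5, -3]
step 0: S = H·P̄·Hᵀ + R = [61 -24; -24 181]
step 0: K = P̄·Hᵀ·S⁻¹ = [2526/10465 3804/10465; -2586/10465 1276/10465]
step 0: x' = x̄ + K·y = [17818/10465, -1363/10465]
step 0: P' = (I − K·H)·P̄ = [7764/10465 1746/10465; 1746/10465 1444/10465]
step 1: x̄ = F·x = [-6582/2093, -17818/10465]
step 1: P̄ = F·P·Fᵀ + Q = [18532/2093 3804/2093; 3804/2093 60089/10465]
step 1: y = z − H·x̄ = [10851/10465, 132851/10465]
step 1: S = H·P̄·Hᵀ + R = [529806/10465 -251294/10465; -251294/10465 815481/10465]
step 1: K = P̄·Hᵀ·S⁻¹ = [4068808/17625325 6081392/17625325; -8765851/35250650 2069013/17625325]
step 1: x' = x̄ + K·y = [5198666/3525065, -3315307/7050130]
step 1: P' = (I − K·H)·P̄ = [12419812/17625325 2783668/17625325; 2783668/17625325 4777729/35250650]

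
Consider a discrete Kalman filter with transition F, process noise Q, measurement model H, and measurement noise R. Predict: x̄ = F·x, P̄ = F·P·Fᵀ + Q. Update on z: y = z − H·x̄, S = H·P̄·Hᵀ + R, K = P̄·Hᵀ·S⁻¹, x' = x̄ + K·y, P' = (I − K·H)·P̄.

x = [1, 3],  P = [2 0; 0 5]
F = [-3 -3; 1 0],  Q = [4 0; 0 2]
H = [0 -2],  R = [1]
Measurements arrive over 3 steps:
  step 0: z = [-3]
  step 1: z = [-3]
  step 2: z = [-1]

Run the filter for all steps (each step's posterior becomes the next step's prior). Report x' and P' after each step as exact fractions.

step 0: x' = [-216/17, 25/17], P' = [995/17 -6/17; -6/17 4/17]
step 1: x' = [-29289/4133, 5958/4133], P' = [104831/4133 -2967/4133; -2967/4133 1029/4133]
step 2: x' = [-1542387/456521, 196905/456521], P' = [10783010/456521 -305592/456521; -305592/456521 113097/456521]

step 0: x̄ = F·x = [-12, 1]
step 0: P̄ = F·P·Fᵀ + Q = [67 -6; -6 4]
step 0: y = z − H·x̄ = [-1]
step 0: S = H·P̄·Hᵀ + R = [17]
step 0: K = P̄·Hᵀ·S⁻¹ = [12/17; -8/17]
step 0: x' = x̄ + K·y = [-216/17, 25/17]
step 0: P' = (I − K·H)·P̄ = [995/17 -6/17; -6/17 4/17]
step 1: x̄ = F·x = [573/17, -216/17]
step 1: P̄ = F·P·Fᵀ + Q = [8951/17 -2967/17; -2967/17 1029/17]
step 1: y = z − H·x̄ = [-483/17]
step 1: S = H·P̄·Hᵀ + R = [4133/17]
step 1: K = P̄·Hᵀ·S⁻¹ = [5934/4133; -2058/4133]
step 1: x' = x̄ + K·y = [-29289/4133, 5958/4133]
step 1: P' = (I − K·H)·P̄ = [104831/4133 -2967/4133; -2967/4133 1029/4133]
step 2: x̄ = F·x = [69993/4133, -29289/4133]
step 2: P̄ = F·P·Fᵀ + Q = [915866/4133 -305592/4133; -305592/4133 113097/4133]
step 2: y = z − H·x̄ = [-62711/4133]
step 2: S = H·P̄·Hᵀ + R = [456521/4133]
step 2: K = P̄·Hᵀ·S⁻¹ = [611184/456521; -226194/456521]
step 2: x' = x̄ + K·y = [-1542387/456521, 196905/456521]
step 2: P' = (I − K·H)·P̄ = [10783010/456521 -305592/456521; -305592/456521 113097/456521]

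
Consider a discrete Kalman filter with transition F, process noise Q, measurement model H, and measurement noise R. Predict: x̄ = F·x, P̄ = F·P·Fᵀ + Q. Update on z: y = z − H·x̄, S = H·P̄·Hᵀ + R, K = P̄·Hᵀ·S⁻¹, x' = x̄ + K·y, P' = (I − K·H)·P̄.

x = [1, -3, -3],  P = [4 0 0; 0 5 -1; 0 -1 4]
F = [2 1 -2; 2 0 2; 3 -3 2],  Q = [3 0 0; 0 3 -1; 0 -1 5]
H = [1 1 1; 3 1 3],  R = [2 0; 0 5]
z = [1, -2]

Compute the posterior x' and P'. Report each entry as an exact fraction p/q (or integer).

x' = [-26863/14669, -2778/14669, 25068/14669]
P' = [487601/14669 -46700/14669 -463071/14669; -46700/14669 60863/14669 18189/14669; -463071/14669 18189/14669 458238/14669]

x̄ = F·x = [5, -4, 6]
P̄ = F·P·Fᵀ + Q = [44 -2 -15; -2 35 45; -15 45 114]
y = z − H·x̄ = [-6, -31]
S = H·P̄·Hᵀ + R = [251 591; 591 1450]
K = P̄·Hᵀ·S⁻¹ = [-11085/14669 5378/14669; 16176/14669 -4934/14669; 6678/14669 738/14669]
x' = x̄ + K·y = [-26863/14669, -2778/14669, 25068/14669]
P' = (I − K·H)·P̄ = [487601/14669 -46700/14669 -463071/14669; -46700/14669 60863/14669 18189/14669; -463071/14669 18189/14669 458238/14669]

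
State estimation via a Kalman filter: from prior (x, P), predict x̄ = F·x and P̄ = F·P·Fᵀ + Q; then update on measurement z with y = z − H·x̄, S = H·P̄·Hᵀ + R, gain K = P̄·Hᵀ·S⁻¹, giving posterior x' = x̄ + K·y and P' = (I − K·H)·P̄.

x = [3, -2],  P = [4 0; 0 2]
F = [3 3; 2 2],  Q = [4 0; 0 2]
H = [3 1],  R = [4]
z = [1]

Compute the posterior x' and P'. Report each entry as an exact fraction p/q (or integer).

x' = [17/64, 49/192]
P' = [37/64 -41/64; -41/64 503/192]

x̄ = F·x = [3, 2]
P̄ = F·P·Fᵀ + Q = [58 36; 36 26]
y = z − H·x̄ = [-10]
S = H·P̄·Hᵀ + R = [768]
K = P̄·Hᵀ·S⁻¹ = [35/128; 67/384]
x' = x̄ + K·y = [17/64, 49/192]
P' = (I − K·H)·P̄ = [37/64 -41/64; -41/64 503/192]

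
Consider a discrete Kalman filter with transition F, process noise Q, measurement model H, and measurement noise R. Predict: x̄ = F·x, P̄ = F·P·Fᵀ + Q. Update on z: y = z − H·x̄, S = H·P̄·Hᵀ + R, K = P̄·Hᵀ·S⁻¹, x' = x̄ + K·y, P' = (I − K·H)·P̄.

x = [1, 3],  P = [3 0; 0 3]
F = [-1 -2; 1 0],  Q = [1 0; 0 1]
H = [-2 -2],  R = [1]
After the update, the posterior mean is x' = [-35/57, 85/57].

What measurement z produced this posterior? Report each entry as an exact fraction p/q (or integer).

z = [-2]

x̄ = F·x = [-7, 1]
P̄ = F·P·Fᵀ + Q = [16 -3; -3 4]
S = H·P̄·Hᵀ + R = [57]
K = P̄·Hᵀ·S⁻¹ = [-26/57; -2/57]
x' − x̄ = [364/57, 28/57] = K·y
y = (KᵀK)⁻¹·Kᵀ·(x' − x̄) = [-14]
z = y + H·x̄ = [-14] + [12] = [-2]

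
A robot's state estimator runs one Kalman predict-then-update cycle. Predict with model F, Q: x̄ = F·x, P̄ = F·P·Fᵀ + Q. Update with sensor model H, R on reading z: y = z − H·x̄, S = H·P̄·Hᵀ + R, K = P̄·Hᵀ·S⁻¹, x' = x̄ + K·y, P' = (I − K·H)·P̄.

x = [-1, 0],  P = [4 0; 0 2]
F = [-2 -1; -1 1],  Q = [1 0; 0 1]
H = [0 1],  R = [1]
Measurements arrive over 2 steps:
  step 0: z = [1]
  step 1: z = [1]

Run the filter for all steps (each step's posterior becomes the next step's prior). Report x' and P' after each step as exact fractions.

step 0: x' = [2, 1], P' = [29/2 3/4; 3/4 7/8]
step 1: x' = [-197/127, 111/127], P' = [1990/127 219/127; 219/127 119/127]

step 0: x̄ = F·x = [2, 1]
step 0: P̄ = F·P·Fᵀ + Q = [19 6; 6 7]
step 0: y = z − H·x̄ = [0]
step 0: S = H·P̄·Hᵀ + R = [8]
step 0: K = P̄·Hᵀ·S⁻¹ = [3/4; 7/8]
step 0: x' = x̄ + K·y = [2, 1]
step 0: P' = (I − K·H)·P̄ = [29/2 3/4; 3/4 7/8]
step 1: x̄ = F·x = [-5, -1]
step 1: P̄ = F·P·Fᵀ + Q = [503/8 219/8; 219/8 119/8]
step 1: y = z − H·x̄ = [2]
step 1: S = H·P̄·Hᵀ + R = [127/8]
step 1: K = P̄·Hᵀ·S⁻¹ = [219/127; 119/127]
step 1: x' = x̄ + K·y = [-197/127, 111/127]
step 1: P' = (I − K·H)·P̄ = [1990/127 219/127; 219/127 119/127]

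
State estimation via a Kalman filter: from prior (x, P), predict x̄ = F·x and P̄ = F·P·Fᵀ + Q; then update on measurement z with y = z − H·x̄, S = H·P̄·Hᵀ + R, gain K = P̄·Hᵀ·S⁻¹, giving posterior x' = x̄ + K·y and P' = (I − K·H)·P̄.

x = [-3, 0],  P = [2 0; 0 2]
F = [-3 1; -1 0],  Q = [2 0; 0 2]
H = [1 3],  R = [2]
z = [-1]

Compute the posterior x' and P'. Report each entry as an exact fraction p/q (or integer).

x̄ = F·x = [9, 3]
P̄ = F·P·Fᵀ + Q = [22 6; 6 4]
y = z − H·x̄ = [-19]
S = H·P̄·Hᵀ + R = [96]
K = P̄·Hᵀ·S⁻¹ = [5/12; 3/16]
x' = x̄ + K·y = [13/12, -9/16]
P' = (I − K·H)·P̄ = [16/3 -3/2; -3/2 5/8]

x' = [13/12, -9/16]
P' = [16/3 -3/2; -3/2 5/8]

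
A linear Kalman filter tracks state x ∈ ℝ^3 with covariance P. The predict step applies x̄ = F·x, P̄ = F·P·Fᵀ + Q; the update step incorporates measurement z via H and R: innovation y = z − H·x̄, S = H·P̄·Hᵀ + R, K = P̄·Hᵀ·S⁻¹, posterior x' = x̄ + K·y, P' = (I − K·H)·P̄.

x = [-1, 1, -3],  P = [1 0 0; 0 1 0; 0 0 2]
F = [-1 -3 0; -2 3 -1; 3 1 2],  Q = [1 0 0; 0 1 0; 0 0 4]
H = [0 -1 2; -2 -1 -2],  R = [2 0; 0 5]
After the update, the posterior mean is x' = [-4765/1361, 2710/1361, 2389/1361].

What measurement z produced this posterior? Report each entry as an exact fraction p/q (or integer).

z = [2, 2]

x̄ = F·x = [-2, 8, -8]
P̄ = F·P·Fᵀ + Q = [11 -7 -6; -7 16 -7; -6 -7 22]
S = H·P̄·Hᵀ + R = [134 -62; -62 49]
K = P̄·Hᵀ·S⁻¹ = [-431/2722 -356/1361; -363/1361 -126/1361; 949/2722 -94/1361]
x' − x̄ = [-2043/1361, -8178/1361, 13277/1361] = K·y
y = (KᵀK)⁻¹·Kᵀ·(x' − x̄) = [26, -10]
z = y + H·x̄ = [26, -10] + [-24, 12] = [2, 2]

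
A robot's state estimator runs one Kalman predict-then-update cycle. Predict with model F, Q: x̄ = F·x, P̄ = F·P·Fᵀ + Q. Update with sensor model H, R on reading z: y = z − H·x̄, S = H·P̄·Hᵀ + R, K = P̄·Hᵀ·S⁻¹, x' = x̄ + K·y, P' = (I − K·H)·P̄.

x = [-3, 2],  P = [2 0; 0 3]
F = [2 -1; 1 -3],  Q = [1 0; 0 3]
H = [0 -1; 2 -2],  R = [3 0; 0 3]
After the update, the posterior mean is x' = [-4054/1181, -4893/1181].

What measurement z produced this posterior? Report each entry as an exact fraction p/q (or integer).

z = [3, 2]

x̄ = F·x = [-8, -9]
P̄ = F·P·Fᵀ + Q = [12 13; 13 32]
S = H·P̄·Hᵀ + R = [35 38; 38 75]
K = P̄·Hᵀ·S⁻¹ = [-899/1181 424/1181; -956/1181 -114/1181]
x' − x̄ = [5394/1181, 5736/1181] = K·y
y = (KᵀK)⁻¹·Kᵀ·(x' − x̄) = [-6, 0]
z = y + H·x̄ = [-6, 0] + [9, 2] = [3, 2]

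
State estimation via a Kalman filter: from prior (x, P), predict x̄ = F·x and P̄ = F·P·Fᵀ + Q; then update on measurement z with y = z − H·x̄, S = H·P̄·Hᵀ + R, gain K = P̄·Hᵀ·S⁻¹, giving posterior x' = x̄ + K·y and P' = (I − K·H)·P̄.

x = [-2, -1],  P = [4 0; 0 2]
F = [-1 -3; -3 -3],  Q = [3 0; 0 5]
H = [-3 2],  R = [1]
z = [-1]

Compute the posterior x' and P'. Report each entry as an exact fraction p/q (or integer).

x' = [95/17, 403/51]
P' = [775/34 580/17; 580/17 2617/51]

x̄ = F·x = [5, 9]
P̄ = F·P·Fᵀ + Q = [25 30; 30 59]
y = z − H·x̄ = [-4]
S = H·P̄·Hᵀ + R = [102]
K = P̄·Hᵀ·S⁻¹ = [-5/34; 14/51]
x' = x̄ + K·y = [95/17, 403/51]
P' = (I − K·H)·P̄ = [775/34 580/17; 580/17 2617/51]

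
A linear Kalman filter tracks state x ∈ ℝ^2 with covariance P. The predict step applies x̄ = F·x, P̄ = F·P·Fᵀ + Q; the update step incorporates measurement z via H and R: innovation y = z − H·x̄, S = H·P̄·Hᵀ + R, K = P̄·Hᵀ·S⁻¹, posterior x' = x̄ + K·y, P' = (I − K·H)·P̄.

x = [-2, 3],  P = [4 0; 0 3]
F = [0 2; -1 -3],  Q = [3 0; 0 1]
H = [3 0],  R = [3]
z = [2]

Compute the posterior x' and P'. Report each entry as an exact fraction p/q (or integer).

x̄ = F·x = [6, -7]
P̄ = F·P·Fᵀ + Q = [15 -18; -18 32]
y = z − H·x̄ = [-16]
S = H·P̄·Hᵀ + R = [138]
K = P̄·Hᵀ·S⁻¹ = [15/46; -9/23]
x' = x̄ + K·y = [18/23, -17/23]
P' = (I − K·H)·P̄ = [15/46 -9/23; -9/23 250/23]

x' = [18/23, -17/23]
P' = [15/46 -9/23; -9/23 250/23]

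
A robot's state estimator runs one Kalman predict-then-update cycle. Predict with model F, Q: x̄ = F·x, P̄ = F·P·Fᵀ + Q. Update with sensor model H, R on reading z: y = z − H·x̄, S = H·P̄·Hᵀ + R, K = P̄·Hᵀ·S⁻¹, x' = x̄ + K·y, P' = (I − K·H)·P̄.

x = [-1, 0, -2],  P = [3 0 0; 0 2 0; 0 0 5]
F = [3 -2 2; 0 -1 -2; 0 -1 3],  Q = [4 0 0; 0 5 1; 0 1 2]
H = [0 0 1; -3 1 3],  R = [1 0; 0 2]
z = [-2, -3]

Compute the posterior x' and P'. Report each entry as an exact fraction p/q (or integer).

x' = [-4341/7913, 13496/7913, -16562/7913]
P' = [17456/7913 28276/7913 6310/7913; 28276/7913 195867/15826 -8613/15826; 6310/7913 -8613/15826 15503/15826]

x̄ = F·x = [-7, 4, -6]
P̄ = F·P·Fᵀ + Q = [59 -16 34; -16 27 -27; 34 -27 49]
y = z − H·x̄ = [4, -10]
S = H·P̄·Hᵀ + R = [50 18; 18 323]
K = P̄·Hᵀ·S⁻¹ = [6310/7913 -2581/7913; -8613/15826 93/7913; 15503/15826 9/7913]
x' = x̄ + K·y = [-4341/7913, 13496/7913, -16562/7913]
P' = (I − K·H)·P̄ = [17456/7913 28276/7913 6310/7913; 28276/7913 195867/15826 -8613/15826; 6310/7913 -8613/15826 15503/15826]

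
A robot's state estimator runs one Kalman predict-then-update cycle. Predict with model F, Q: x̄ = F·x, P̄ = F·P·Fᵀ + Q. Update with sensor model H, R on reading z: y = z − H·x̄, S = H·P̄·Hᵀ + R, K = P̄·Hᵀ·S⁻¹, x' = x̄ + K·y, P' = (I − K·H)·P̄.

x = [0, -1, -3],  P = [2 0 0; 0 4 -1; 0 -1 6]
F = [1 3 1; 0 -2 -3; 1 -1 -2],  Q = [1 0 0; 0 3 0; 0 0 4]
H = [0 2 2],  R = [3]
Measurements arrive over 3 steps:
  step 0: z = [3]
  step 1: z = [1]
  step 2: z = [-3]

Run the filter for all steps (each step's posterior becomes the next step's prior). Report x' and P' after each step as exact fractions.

step 0: x̄ = F·x = [-6, 11, 7]
step 0: P̄ = F·P·Fᵀ + Q = [39 -31 -15; -31 61 37; -15 37 30]
step 0: y = z − H·x̄ = [-33]
step 0: S = H·P̄·Hᵀ + R = [663]
step 0: K = P̄·Hᵀ·S⁻¹ = [-92/663; 196/663; 134/663]
step 0: x' = x̄ + K·y = [-314/221, 275/221, 73/221]
step 0: P' = (I − K·H)·P̄ = [17393/663 -2521/663 2383/663; -2521/663 2027/663 -1733/663; 2383/663 -1733/663 1934/663]
step 1: x̄ = F·x = [584/221, -769/221, -735/221]
step 1: P̄ = F·P·Fᵀ + Q = [5825/221 -336/221 4050/221; -336/221 6707/663 1420/663; 4050/221 1420/663 18386/663]
step 1: y = z − H·x̄ = [3229/221]
step 1: S = H·P̄·Hᵀ + R = [37907/221]
step 1: K = P̄·Hᵀ·S⁻¹ = [7428/37907; 5418/37907; 13204/37907]
step 1: x' = x̄ + K·y = [208700/37907, -52741/37907, 66851/37907]
step 1: P' = (I − K·H)·P̄ = [749471/37907 -239736/37907 250878/37907; -239736/37907 751937/113721 -727556/113721; 250878/37907 -727556/113721 786974/113721]
step 2: x̄ = F·x = [117328/37907, -95071/37907, 127739/37907]
step 2: P̄ = F·P·Fᵀ + Q = [2741225/113721 311086/113721 1320496/113721; 311086/113721 1701005/113721 313340/113721; 1320496/113721 313340/113721 2120786/113721]
step 2: y = z − H·x̄ = [-179057/37907]
step 2: S = H·P̄·Hᵀ + R = [18135047/113721]
step 2: K = P̄·Hᵀ·S⁻¹ = [3263164/18135047; 4028690/18135047; 4868252/18135047]
step 2: x' = x̄ + K·y = [40716924/18135047, -64512681/18135047, 38115867/18135047]
step 2: P' = (I − K·H)·P̄ = [343507399/18135047 -65992358/18135047 70887104/18135047; -65992358/18135047 128537935/18135047 -122494900/18135047; 70887104/18135047 -122494900/18135047 129797278/18135047]

step 0: x' = [-314/221, 275/221, 73/221], P' = [17393/663 -2521/663 2383/663; -2521/663 2027/663 -1733/663; 2383/663 -1733/663 1934/663]
step 1: x' = [208700/37907, -52741/37907, 66851/37907], P' = [749471/37907 -239736/37907 250878/37907; -239736/37907 751937/113721 -727556/113721; 250878/37907 -727556/113721 786974/113721]
step 2: x' = [40716924/18135047, -64512681/18135047, 38115867/18135047], P' = [343507399/18135047 -65992358/18135047 70887104/18135047; -65992358/18135047 128537935/18135047 -122494900/18135047; 70887104/18135047 -122494900/18135047 129797278/18135047]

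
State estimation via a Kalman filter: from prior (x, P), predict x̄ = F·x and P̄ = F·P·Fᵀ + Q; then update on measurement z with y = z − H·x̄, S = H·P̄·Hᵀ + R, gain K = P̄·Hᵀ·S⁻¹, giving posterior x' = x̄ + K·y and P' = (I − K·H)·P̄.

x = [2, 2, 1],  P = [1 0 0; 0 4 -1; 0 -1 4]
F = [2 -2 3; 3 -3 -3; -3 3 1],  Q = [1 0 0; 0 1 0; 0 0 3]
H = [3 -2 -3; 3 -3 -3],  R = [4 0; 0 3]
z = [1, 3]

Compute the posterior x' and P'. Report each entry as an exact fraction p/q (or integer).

x̄ = F·x = [3, -3, 1]
P̄ = F·P·Fᵀ + Q = [69 -3 -25; -3 64 -45; -25 -45 46]
y = z − H·x̄ = [-11, -12]
S = H·P̄·Hᵀ + R = [1241 1239; 1239 1308]
K = P̄·Hᵀ·S⁻¹ = [5385/29369 1433/29369; 26386/29369 -26476/29369; -498/683 431/683]
x' = x̄ + K·y = [11676/29369, -60641/29369, 989/683]
P' = (I − K·H)·P̄ = [58578/29369 17241/29369 928/683; 17241/29369 184972/29369 -3285/683; 928/683 -3285/683 3782/683]

x' = [11676/29369, -60641/29369, 989/683]
P' = [58578/29369 17241/29369 928/683; 17241/29369 184972/29369 -3285/683; 928/683 -3285/683 3782/683]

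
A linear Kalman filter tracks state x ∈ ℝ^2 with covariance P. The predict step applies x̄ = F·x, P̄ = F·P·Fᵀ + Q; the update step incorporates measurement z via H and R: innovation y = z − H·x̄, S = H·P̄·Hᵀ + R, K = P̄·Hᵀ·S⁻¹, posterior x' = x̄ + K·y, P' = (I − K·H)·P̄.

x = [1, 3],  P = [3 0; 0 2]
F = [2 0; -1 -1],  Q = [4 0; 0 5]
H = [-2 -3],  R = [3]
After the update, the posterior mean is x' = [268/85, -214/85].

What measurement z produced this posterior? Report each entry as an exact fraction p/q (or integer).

z = [1]

x̄ = F·x = [2, -4]
P̄ = F·P·Fᵀ + Q = [16 -6; -6 10]
S = H·P̄·Hᵀ + R = [85]
K = P̄·Hᵀ·S⁻¹ = [-14/85; -18/85]
x' − x̄ = [98/85, 126/85] = K·y
y = (KᵀK)⁻¹·Kᵀ·(x' − x̄) = [-7]
z = y + H·x̄ = [-7] + [8] = [1]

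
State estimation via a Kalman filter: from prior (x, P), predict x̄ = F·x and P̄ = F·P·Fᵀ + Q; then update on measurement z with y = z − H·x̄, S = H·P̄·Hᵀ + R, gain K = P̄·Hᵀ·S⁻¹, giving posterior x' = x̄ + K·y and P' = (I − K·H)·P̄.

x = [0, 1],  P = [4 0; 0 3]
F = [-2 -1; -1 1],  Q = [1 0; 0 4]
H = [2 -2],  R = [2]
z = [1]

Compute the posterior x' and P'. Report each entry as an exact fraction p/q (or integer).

x̄ = F·x = [-1, 1]
P̄ = F·P·Fᵀ + Q = [20 5; 5 11]
y = z − H·x̄ = [5]
S = H·P̄·Hᵀ + R = [86]
K = P̄·Hᵀ·S⁻¹ = [15/43; -6/43]
x' = x̄ + K·y = [32/43, 13/43]
P' = (I − K·H)·P̄ = [410/43 395/43; 395/43 401/43]

x' = [32/43, 13/43]
P' = [410/43 395/43; 395/43 401/43]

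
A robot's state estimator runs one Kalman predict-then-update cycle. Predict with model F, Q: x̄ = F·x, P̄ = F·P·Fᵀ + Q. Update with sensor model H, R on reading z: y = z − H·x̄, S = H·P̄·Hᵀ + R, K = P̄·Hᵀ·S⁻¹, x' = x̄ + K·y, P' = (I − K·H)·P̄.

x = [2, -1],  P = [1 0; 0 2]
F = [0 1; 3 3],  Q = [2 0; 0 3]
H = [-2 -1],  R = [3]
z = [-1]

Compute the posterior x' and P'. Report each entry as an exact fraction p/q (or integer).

x' = [-1, 3]
P' = [96/73 -150/73; -150/73 426/73]

x̄ = F·x = [-1, 3]
P̄ = F·P·Fᵀ + Q = [4 6; 6 30]
y = z − H·x̄ = [0]
S = H·P̄·Hᵀ + R = [73]
K = P̄·Hᵀ·S⁻¹ = [-14/73; -42/73]
x' = x̄ + K·y = [-1, 3]
P' = (I − K·H)·P̄ = [96/73 -150/73; -150/73 426/73]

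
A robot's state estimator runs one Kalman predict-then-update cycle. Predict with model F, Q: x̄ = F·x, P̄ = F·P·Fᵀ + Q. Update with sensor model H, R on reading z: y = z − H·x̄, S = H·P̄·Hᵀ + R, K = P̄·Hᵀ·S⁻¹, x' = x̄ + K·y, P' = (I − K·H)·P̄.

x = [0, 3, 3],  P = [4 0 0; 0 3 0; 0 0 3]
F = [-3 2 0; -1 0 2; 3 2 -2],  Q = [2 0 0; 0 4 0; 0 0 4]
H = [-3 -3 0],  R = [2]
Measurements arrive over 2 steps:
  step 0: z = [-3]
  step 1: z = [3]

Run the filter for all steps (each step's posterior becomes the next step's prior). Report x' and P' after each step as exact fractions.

step 0: x̄ = F·x = [6, 6, 0]
step 0: P̄ = F·P·Fᵀ + Q = [50 12 -24; 12 20 -24; -24 -24 64]
step 0: y = z − H·x̄ = [33]
step 0: S = H·P̄·Hᵀ + R = [848]
step 0: K = P̄·Hᵀ·S⁻¹ = [-93/424; -6/53; 9/53]
step 0: x' = x̄ + K·y = [-525/424, 120/53, 297/53]
step 0: P' = (I − K·H)·P̄ = [1951/212 -480/53 402/53; -480/53 484/53 -408/53; 402/53 -408/53 2096/53]
step 1: x̄ = F·x = [3495/424, 5277/424, -4407/424]
step 1: P̄ = F·P·Fᵀ + Q = [48767/212 -6483/212 6361/212; -6483/212 29903/212 -29213/212; 6361/212 -29213/212 30407/212]
step 1: y = z − H·x̄ = [6897/106]
step 1: S = H·P̄·Hᵀ + R = [147940/53]
step 1: K = P̄·Hᵀ·S⁻¹ = [-31713/147940; -3513/29588; 17139/147940]
step 1: x' = x̄ + K·y = [-843981/147940, 34917/7397, -211251/73970]
step 1: P' = (I − K·H)·P̄ = [7527671/73970 -751710/7397 3673541/36985; -751710/7397 1504591/14794 -1470559/14794; 3673541/36985 -1470559/14794 7838279/73970]

step 0: x' = [-525/424, 120/53, 297/53], P' = [1951/212 -480/53 402/53; -480/53 484/53 -408/53; 402/53 -408/53 2096/53]
step 1: x' = [-843981/147940, 34917/7397, -211251/73970], P' = [7527671/73970 -751710/7397 3673541/36985; -751710/7397 1504591/14794 -1470559/14794; 3673541/36985 -1470559/14794 7838279/73970]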